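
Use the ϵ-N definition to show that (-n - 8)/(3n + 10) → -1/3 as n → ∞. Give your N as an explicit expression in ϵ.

Suppose ϵ > 0. For n ≥ 1, |(-n - 8)/(3n + 10) + 1/3| = |-14|/(3(3n + 10)) = 14/(3(3n + 10)).
Since 3n + 10 ≥ 3n for n ≥ 1, this is ≤ 14/(3·3n) = (14/9)/n.
So |(-n - 8)/(3n + 10) + 1/3| < ϵ whenever n > (14/9)/ϵ.
Take N = (14/9)/ϵ. If n > N then |(-n - 8)/(3n + 10) + 1/3| ≤ (14/9)/n < ϵ.

N = (14/9)/ϵ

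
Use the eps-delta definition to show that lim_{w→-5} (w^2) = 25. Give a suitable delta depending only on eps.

Fix eps > 0. We seek delta > 0 with 0 < |w + 5| < delta ⇒ |w^2 − 25| < eps.
Factor: w^2 − 25 = (w + 5)(w - 5), so |w^2 − 25| = |w + 5|·|w - 5|.
Impose delta ≤ 2 so that |w| < 7; then |w - 5| ≤ 12.
Hence |w^2 − 25| ≤ 12|w + 5|, which is < eps once |w + 5| < eps/12.
Take delta = min(2, eps/12). If 0 < |w + 5| < delta then both bounds hold and |w^2 − 25| ≤ 12|w + 5| < 12·(eps/12) = eps.

delta = min(2, eps/12)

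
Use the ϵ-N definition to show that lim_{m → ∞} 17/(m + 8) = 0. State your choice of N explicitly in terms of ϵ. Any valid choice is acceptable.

Suppose ϵ > 0. For m ≥ 1, |17/(m + 8) − 0| = 17/(m + 8) ≤ 17/m.
We need 17/m < ϵ, i.e. m > 17/ϵ.
Take N = 17/ϵ. If m > N then |17/(m + 8)| ≤ 17/m < ϵ.

N = 17/ϵ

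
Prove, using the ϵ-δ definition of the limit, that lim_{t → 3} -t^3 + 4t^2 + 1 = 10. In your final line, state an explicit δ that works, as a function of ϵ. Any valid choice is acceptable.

Let ϵ > 0. We want δ > 0 such that 0 < |t − 3| < δ implies |(-t^3 + 4t^2 + 1) − 10| < ϵ.
(-t^3 + 4t^2 + 1) − 10 = -t^3 + 4t^2 - 9 = (t − 3)(-t^2 + t + 3).
So |(-t^3 + 4t^2 + 1) − 10| = |t − 3|·|-t^2 + t + 3|.
Require δ ≤ 1. Then |t − 3| < 1 gives |t| < 4, and by the triangle inequality |-t^2 + t + 3| ≤ 4^2 + 4 + 3 = 23.
Hence |(-t^3 + 4t^2 + 1) − 10| ≤ 23|t − 3| < ϵ provided |t − 3| < ϵ/23.
Choosing δ = min(1, ϵ/23) ensures both conditions, hence |(-t^3 + 4t^2 + 1) − 10| < ϵ.

δ = min(1, ϵ/23)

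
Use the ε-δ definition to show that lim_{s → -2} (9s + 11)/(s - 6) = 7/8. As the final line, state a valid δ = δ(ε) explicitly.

Fix ε > 0. We want δ > 0 with 0 < |s + 2| < δ ⇒ |(9s + 11)/(s - 6) − (7/8)| < ε.
Combining over a common denominator, (9s + 11)/(s - 6) − (7/8) = [(9s + 11)·(-8) − (-7)·(s - 6)] / [(-8)·(s - 6)] = -65(s + 2) / ((-8)(s - 6)).
So |(9s + 11)/(s - 6) − (7/8)| = 65|s + 2| / (8·|s − 6|).
Restrict δ ≤ 4. Then |s + 2| < 4 gives |s − 6| = |(s + 2) + (-8)| ≥ 8 − 4 = 4.
Hence |(9s + 11)/(s - 6) − (7/8)| < 65|s + 2|/(8·4) = (65/32)|s + 2|, which is < ε once |s + 2| < (32/65)ε.
Take δ = min(4, (32/65)ε). Then 0 < |s + 2| < δ forces both bounds, so |(9s + 11)/(s - 6) − (7/8)| < ε.

δ = min(4, (32/65)ε)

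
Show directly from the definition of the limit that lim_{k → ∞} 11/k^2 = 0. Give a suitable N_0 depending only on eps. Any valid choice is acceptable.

Let eps > 0 be given. For k ≥ 1, |11/k^2 − 0| = 11/k^2.
11/k^2 < eps ⇔ k^2 > 11/eps ⇔ k > (11/eps)^{1/2}.
Take N_0 = (11/eps)^{1/2}. Then k > N_0 implies 11/k^2 < eps.

N_0 = (11/eps)^{1/2}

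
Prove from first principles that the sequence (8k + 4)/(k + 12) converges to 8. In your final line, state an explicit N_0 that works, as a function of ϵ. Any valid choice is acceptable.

Fix ϵ > 0. For k ≥ 1, |(8k + 4)/(k + 12) − 8| = |-92|/((k + 12)) = 92/((k + 12)).
Since k + 12 ≥ k for k ≥ 1, this is ≤ 92/(k) = 92/k.
So |(8k + 4)/(k + 12) − 8| < ϵ whenever k > 92/ϵ.
Take N_0 = 92/ϵ. If k > N_0 then |(8k + 4)/(k + 12) − 8| ≤ 92/k < ϵ.

N_0 = 92/ϵ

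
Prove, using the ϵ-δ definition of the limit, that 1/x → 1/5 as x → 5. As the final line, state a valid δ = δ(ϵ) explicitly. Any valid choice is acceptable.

Let ϵ > 0 be given. We seek δ > 0 such that 0 < |x − 5| < δ implies |1/x − (1/5)| < ϵ.
|1/x − (1/5)| = |5 − x|/(5·|x|) = |x − 5|/(5|x|).
Restrict δ ≤ 5/2. Then |x − 5| < 5/2 gives |x| > 5/2, so 5|x| > 25/2.
Then |1/x − (1/5)| < |x − 5|/(25/2), which is < ϵ when |x − 5| < (25/2)ϵ.
Take δ = min(5/2, (25/2)ϵ). Then 0 < |x − 5| < δ gives both |x − 5| < 5/2 and |x − 5| < (25/2)ϵ, so |1/x − (1/5)| < ϵ.

δ = min(5/2, (25/2)ϵ)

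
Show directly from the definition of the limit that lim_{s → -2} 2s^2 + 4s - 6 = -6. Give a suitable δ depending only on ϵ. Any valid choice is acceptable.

Fix ϵ > 0. We want δ > 0 such that 0 < |s + 2| < δ implies |(2s^2 + 4s - 6) + 6| < ϵ.
(2s^2 + 4s - 6) + 6 = 2s^2 + 4s = (s + 2)(2s).
So |(2s^2 + 4s - 6) + 6| = |s + 2|·|2s|.
Require δ ≤ 1. Then |s + 2| < 1 gives |s| < 3, and by the triangle inequality |2s| ≤ 2·3 = 6.
Hence |(2s^2 + 4s - 6) + 6| ≤ 6|s + 2| < ϵ provided |s + 2| < ϵ/6.
Choosing δ = min(1, ϵ/6) ensures both conditions, hence |(2s^2 + 4s - 6) + 6| < ϵ.

δ = min(1, ϵ/6)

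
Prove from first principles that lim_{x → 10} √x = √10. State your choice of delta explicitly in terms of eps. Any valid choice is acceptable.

delta = min(10, √10·eps)

Fix eps > 0. We want delta > 0 such that 0 < |x − 10| < delta implies |√x − √10| < eps.
Multiplying by the conjugate, |√x − √10| = |x − 10|/(√x + √10).
Restrict delta ≤ 10 so that |x − 10| < 10 forces x > 0, and then √x + √10 > √10.
Hence |√x − √10| < |x − 10|/√10, which is < eps once |x − 10| < √10·eps.
Take delta = min(10, √10·eps). If 0 < |x − 10| < delta then x > 0 and |√x − √10| < |x − 10|/√10 < eps.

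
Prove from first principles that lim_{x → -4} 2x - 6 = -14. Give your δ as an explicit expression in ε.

Fix ε > 0. We need δ > 0 so that 0 < |x + 4| < δ implies |(2x - 6) + 14| < ε.
Since (2x - 6) + 14 = 2(x + 4), we have |(2x - 6) + 14| = 2|x + 4|.
Thus it suffices that |x + 4| < ε/2.
Choosing δ = ε/2 gives |(2x - 6) + 14| = 2|x + 4| < ε whenever |x + 4| < δ.

δ = ε/2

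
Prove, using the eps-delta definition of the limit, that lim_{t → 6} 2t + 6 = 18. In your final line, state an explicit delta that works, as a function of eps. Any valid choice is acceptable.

Fix eps > 0. We need delta > 0 so that 0 < |t − 6| < delta implies |(2t + 6) − 18| < eps.
Since (2t + 6) − 18 = 2(t − 6), we have |(2t + 6) − 18| = 2|t − 6|.
So 2|t − 6| < eps exactly when |t − 6| < eps/2.
Take delta = eps/2. If 0 < |t − 6| < delta then |(2t + 6) − 18| = 2|t − 6| < 2·(eps/2) = eps.

delta = eps/2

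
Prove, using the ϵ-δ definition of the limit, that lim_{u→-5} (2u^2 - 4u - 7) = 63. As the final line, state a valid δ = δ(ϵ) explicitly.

Let ϵ > 0. We want δ > 0 such that 0 < |u + 5| < δ implies |(2u^2 - 4u - 7) − 63| < ϵ.
(2u^2 - 4u - 7) − 63 = 2u^2 - 4u - 70 = (u + 5)(2u - 14).
So |(2u^2 - 4u - 7) − 63| = |u + 5|·|2u - 14|.
Require δ ≤ 1. Then |u + 5| < 1 gives |u| < 6, and by the triangle inequality |2u - 14| ≤ 2·6 + 14 = 26.
Hence |(2u^2 - 4u - 7) − 63| ≤ 26|u + 5| < ϵ provided |u + 5| < ϵ/26.
Take δ = min(1, ϵ/26). Then 0 < |u + 5| < δ gives both |u + 5| < 1 and |u + 5| < ϵ/26, so |(2u^2 - 4u - 7) − 63| < ϵ.

δ = min(1, ϵ/26)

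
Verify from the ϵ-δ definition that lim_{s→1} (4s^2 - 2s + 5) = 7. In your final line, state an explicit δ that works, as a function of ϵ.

δ = min(2, ϵ/14)

Suppose ϵ > 0. We want δ > 0 such that 0 < |s − 1| < δ implies |(4s^2 - 2s + 5) − 7| < ϵ.
(4s^2 - 2s + 5) − 7 = 4s^2 - 2s - 2 = (s − 1)(4s + 2).
So |(4s^2 - 2s + 5) − 7| = |s − 1|·|4s + 2|.
Require δ ≤ 2. Then |s − 1| < 2 gives |s| < 3, and by the triangle inequality |4s + 2| ≤ 4·3 + 2 = 14.
Hence |(4s^2 - 2s + 5) − 7| ≤ 14|s − 1| < ϵ provided |s − 1| < ϵ/14.
Take δ = min(2, ϵ/14). Then 0 < |s − 1| < δ gives both |s − 1| < 2 and |s − 1| < ϵ/14, so |(4s^2 - 2s + 5) − 7| < ϵ.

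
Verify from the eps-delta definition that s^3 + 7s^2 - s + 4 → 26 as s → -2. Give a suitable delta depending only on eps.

delta = min(1, eps/35)

Let eps > 0 be given. We want delta > 0 such that 0 < |s + 2| < delta implies |(s^3 + 7s^2 - s + 4) − 26| < eps.
(s^3 + 7s^2 - s + 4) − 26 = s^3 + 7s^2 - s - 22 = (s + 2)(s^2 + 5s - 11).
So |(s^3 + 7s^2 - s + 4) − 26| = |s + 2|·|s^2 + 5s - 11|.
Require delta ≤ 1. Then |s + 2| < 1 gives |s| < 3, and by the triangle inequality |s^2 + 5s - 11| ≤ 3^2 + 5·3 + 11 = 35.
Hence |(s^3 + 7s^2 - s + 4) − 26| ≤ 35|s + 2| < eps provided |s + 2| < eps/35.
Take delta = min(1, eps/35). Then 0 < |s + 2| < delta gives both |s + 2| < 1 and |s + 2| < eps/35, so |(s^3 + 7s^2 - s + 4) − 26| < eps.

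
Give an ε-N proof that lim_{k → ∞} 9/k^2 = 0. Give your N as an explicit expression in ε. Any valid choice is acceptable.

N = (9/ε)^{1/2}

Fix ε > 0. For k ≥ 1, |9/k^2 − 0| = 9/k^2.
9/k^2 < ε ⇔ k^2 > 9/ε ⇔ k > (9/ε)^{1/2}.
Take N = (9/ε)^{1/2}. Then k > N implies 9/k^2 < ε.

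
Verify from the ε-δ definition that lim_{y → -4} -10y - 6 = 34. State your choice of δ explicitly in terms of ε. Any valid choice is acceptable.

δ = ε/10

Let ε > 0. We need δ > 0 so that 0 < |y + 4| < δ implies |(-10y - 6) − 34| < ε.
Since (-10y - 6) − 34 = -10(y + 4), we have |(-10y - 6) − 34| = 10|y + 4|.
Thus it suffices that |y + 4| < ε/10.
Take δ = ε/10. If 0 < |y + 4| < δ then |(-10y - 6) − 34| = 10|y + 4| < 10·(ε/10) = ε.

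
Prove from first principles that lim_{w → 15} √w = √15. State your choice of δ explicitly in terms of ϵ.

δ = min(15, √15·ϵ)

Let ϵ > 0 be given. We want δ > 0 such that 0 < |w − 15| < δ implies |√w − √15| < ϵ.
Rationalise: √w − √15 = (w − 15)/(√w + √15), so |√w − √15| = |w − 15|/(√w + √15).
Restrict δ ≤ 15 so that |w − 15| < 15 forces w > 0, and then √w + √15 > √15.
Hence |√w − √15| < |w − 15|/√15, which is < ϵ once |w − 15| < √15·ϵ.
Take δ = min(15, √15·ϵ). If 0 < |w − 15| < δ then w > 0 and |√w − √15| < |w − 15|/√15 < ϵ.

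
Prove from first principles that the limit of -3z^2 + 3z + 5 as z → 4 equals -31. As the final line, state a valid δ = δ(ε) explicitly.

δ = min(1, ε/24)

Fix ε > 0. We want δ > 0 such that 0 < |z − 4| < δ implies |(-3z^2 + 3z + 5) + 31| < ε.
(-3z^2 + 3z + 5) + 31 = -3z^2 + 3z + 36 = (z − 4)(-3z - 9).
So |(-3z^2 + 3z + 5) + 31| = |z − 4|·|-3z - 9|.
Require δ ≤ 1. Then |z − 4| < 1 gives |z| < 5, and by the triangle inequality |-3z - 9| ≤ 3·5 + 9 = 24.
Hence |(-3z^2 + 3z + 5) + 31| ≤ 24|z − 4| < ε provided |z − 4| < ε/24.
Choosing δ = min(1, ε/24) ensures both conditions, hence |(-3z^2 + 3z + 5) + 31| < ε.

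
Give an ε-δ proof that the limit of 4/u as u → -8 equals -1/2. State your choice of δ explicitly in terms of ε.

Let ε > 0 be given. We seek δ > 0 such that 0 < |u + 8| < δ implies |4/u + 1/2| < ε.
|4/u + 1/2| = 4·|-8 − u|/(8·|u|) = 4|u + 8|/(8|u|).
Require δ ≤ 4 so that |u| > 8 − 4 = 4, hence 8|u| > 32.
Then |4/u + 1/2| < 4|u + 8|/32, which is < ε when |u + 8| < 8ε.
Take δ = min(4, 8ε). Then 0 < |u + 8| < δ gives both |u + 8| < 4 and |u + 8| < 8ε, so |4/u + 1/2| < ε.

δ = min(4, 8ε)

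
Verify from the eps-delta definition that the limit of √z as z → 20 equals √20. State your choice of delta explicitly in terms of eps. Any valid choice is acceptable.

delta = min(20, √20·eps)

Let eps > 0 be given. We want delta > 0 such that 0 < |z − 20| < delta implies |√z − √20| < eps.
Multiplying by the conjugate, |√z − √20| = |z − 20|/(√z + √20).
Restrict delta ≤ 20 so that |z − 20| < 20 forces z > 0, and then √z + √20 > √20.
Hence |√z − √20| < |z − 20|/√20, which is < eps once |z − 20| < √20·eps.
Take delta = min(20, √20·eps). If 0 < |z − 20| < delta then z > 0 and |√z − √20| < |z − 20|/√20 < eps.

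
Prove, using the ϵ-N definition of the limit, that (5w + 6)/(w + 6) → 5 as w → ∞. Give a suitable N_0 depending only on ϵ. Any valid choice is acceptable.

N_0 = 24/ϵ

Suppose ϵ > 0. We seek N_0 > 0 such that w > N_0 implies |(5w + 6)/(w + 6) − 5| < ϵ.
(5w + 6)/(w + 6) − 5 = ((5w + 6) − 5(w + 6)) / ((w + 6)) = -24/((w + 6)).
For w > 0 we have w + 6 > w, so |(5w + 6)/(w + 6) − 5| = 24/((w + 6)) < 24/(w) = 24/w.
Thus |(5w + 6)/(w + 6) − 5| < ϵ whenever w > 24/ϵ.
Take N_0 = 24/ϵ. If w > N_0 then |(5w + 6)/(w + 6) − 5| < 24/w < ϵ.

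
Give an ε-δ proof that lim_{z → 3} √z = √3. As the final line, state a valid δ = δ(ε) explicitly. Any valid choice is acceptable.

δ = min(3, √3·ε)

Fix ε > 0. We want δ > 0 such that 0 < |z − 3| < δ implies |√z − √3| < ε.
Multiplying by the conjugate, |√z − √3| = |z − 3|/(√z + √3).
Restrict δ ≤ 3 so that |z − 3| < 3 forces z > 0, and then √z + √3 > √3.
Hence |√z − √3| < |z − 3|/√3, which is < ε once |z − 3| < √3·ε.
Take δ = min(3, √3·ε). If 0 < |z − 3| < δ then z > 0 and |√z − √3| < |z − 3|/√3 < ε.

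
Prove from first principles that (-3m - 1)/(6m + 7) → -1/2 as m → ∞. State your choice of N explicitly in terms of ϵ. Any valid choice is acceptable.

Let ϵ > 0. For m ≥ 1, |(-3m - 1)/(6m + 7) + 1/2| = |15|/(6(6m + 7)) = 15/(6(6m + 7)).
Since 6m + 7 ≥ 6m for m ≥ 1, this is ≤ 15/(6·6m) = (5/12)/m.
So |(-3m - 1)/(6m + 7) + 1/2| < ϵ whenever m > (5/12)/ϵ.
Take N = (5/12)/ϵ. If m > N then |(-3m - 1)/(6m + 7) + 1/2| ≤ (5/12)/m < ϵ.

N = (5/12)/ϵ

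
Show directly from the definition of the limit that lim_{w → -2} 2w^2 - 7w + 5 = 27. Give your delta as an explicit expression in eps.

delta = min(2, eps/19)

Let eps > 0 be given. We want delta > 0 such that 0 < |w + 2| < delta implies |(2w^2 - 7w + 5) − 27| < eps.
(2w^2 - 7w + 5) − 27 = 2w^2 - 7w - 22 = (w + 2)(2w - 11).
So |(2w^2 - 7w + 5) − 27| = |w + 2|·|2w - 11|.
Require delta ≤ 2. Then |w + 2| < 2 gives |w| < 4, and by the triangle inequality |2w - 11| ≤ 2·4 + 11 = 19.
Hence |(2w^2 - 7w + 5) − 27| ≤ 19|w + 2| < eps provided |w + 2| < eps/19.
Choosing delta = min(2, eps/19) ensures both conditions, hence |(2w^2 - 7w + 5) − 27| < eps.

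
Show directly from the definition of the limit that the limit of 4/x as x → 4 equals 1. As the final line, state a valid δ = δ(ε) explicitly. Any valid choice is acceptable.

δ = min(2, 2ε)

Let ε > 0. We seek δ > 0 such that 0 < |x − 4| < δ implies |4/x − 1| < ε.
|4/x − 1| = 4·|4 − x|/(4·|x|) = 4|x − 4|/(4|x|).
Restrict δ ≤ 2. Then |x − 4| < 2 gives |x| > 2, so 4|x| > 8.
Then |4/x − 1| < 4|x − 4|/8, which is < ε when |x − 4| < 2ε.
Take δ = min(2, 2ε). Then 0 < |x − 4| < δ gives both |x − 4| < 2 and |x − 4| < 2ε, so |4/x − 1| < ε.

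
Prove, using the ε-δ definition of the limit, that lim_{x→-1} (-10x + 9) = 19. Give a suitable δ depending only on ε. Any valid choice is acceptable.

Suppose ε > 0. We need δ > 0 so that 0 < |x + 1| < δ implies |(-10x + 9) − 19| < ε.
Since (-10x + 9) − 19 = -10(x + 1), we have |(-10x + 9) − 19| = 10|x + 1|.
Thus it suffices that |x + 1| < ε/10.
Take δ = ε/10. If 0 < |x + 1| < δ then |(-10x + 9) − 19| = 10|x + 1| < 10·(ε/10) = ε.

δ = ε/10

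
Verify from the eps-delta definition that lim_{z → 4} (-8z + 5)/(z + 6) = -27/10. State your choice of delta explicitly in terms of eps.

Suppose eps > 0. We want delta > 0 with 0 < |z − 4| < delta ⇒ |(-8z + 5)/(z + 6) + 27/10| < eps.
Combining over a common denominator, (-8z + 5)/(z + 6) + 27/10 = [(-8z + 5)·10 − (-27)·(z + 6)] / [10·(z + 6)] = -53(z − 4) / (10(z + 6)).
So |(-8z + 5)/(z + 6) + 27/10| = 53|z − 4| / (10·|z + 6|).
Require delta ≤ 5, so |z + 6| ≥ |10| − |z − 4| > 10 − 5 = 5.
Hence |(-8z + 5)/(z + 6) + 27/10| < 53|z − 4|/(10·5) = (53/50)|z − 4|, which is < eps once |z − 4| < (50/53)eps.
Take delta = min(5, (50/53)eps). Then 0 < |z − 4| < delta forces both bounds, so |(-8z + 5)/(z + 6) + 27/10| < eps.

delta = min(5, (50/53)eps)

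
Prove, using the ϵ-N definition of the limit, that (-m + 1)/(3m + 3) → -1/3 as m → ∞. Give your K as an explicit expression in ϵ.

K = (2/3)/ϵ

Fix ϵ > 0. For m ≥ 1, |(-m + 1)/(3m + 3) + 1/3| = |6|/(3(3m + 3)) = 6/(3(3m + 3)).
Since 3m + 3 ≥ 3m for m ≥ 1, this is ≤ 6/(3·3m) = (2/3)/m.
So |(-m + 1)/(3m + 3) + 1/3| < ϵ whenever m > (2/3)/ϵ.
Take K = (2/3)/ϵ. If m > K then |(-m + 1)/(3m + 3) + 1/3| ≤ (2/3)/m < ϵ.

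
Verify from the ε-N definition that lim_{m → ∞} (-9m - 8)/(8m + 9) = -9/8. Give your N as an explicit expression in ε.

N = (17/64)/ε

Let ε > 0 be given. For m ≥ 1, |(-9m - 8)/(8m + 9) + 9/8| = |17|/(8(8m + 9)) = 17/(8(8m + 9)).
Since 8m + 9 ≥ 8m for m ≥ 1, this is ≤ 17/(8·8m) = (17/64)/m.
So |(-9m - 8)/(8m + 9) + 9/8| < ε whenever m > (17/64)/ε.
Take N = (17/64)/ε. If m > N then |(-9m - 8)/(8m + 9) + 9/8| ≤ (17/64)/m < ε.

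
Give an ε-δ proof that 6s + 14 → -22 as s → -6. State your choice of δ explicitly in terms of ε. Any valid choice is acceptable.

Fix ε > 0. We need δ > 0 so that 0 < |s + 6| < δ implies |(6s + 14) + 22| < ε.
|(6s + 14) + 22| = |6s + 36| = 6|s + 6|.
So 6|s + 6| < ε exactly when |s + 6| < ε/6.
Choosing δ = ε/6 gives |(6s + 14) + 22| = 6|s + 6| < ε whenever |s + 6| < δ.

δ = ε/6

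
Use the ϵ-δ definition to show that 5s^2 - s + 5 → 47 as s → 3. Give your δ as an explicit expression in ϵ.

Let ϵ > 0 be given. We want δ > 0 such that 0 < |s − 3| < δ implies |(5s^2 - s + 5) − 47| < ϵ.
(5s^2 - s + 5) − 47 = 5s^2 - s - 42 = (s − 3)(5s + 14).
So |(5s^2 - s + 5) − 47| = |s − 3|·|5s + 14|.
Require δ ≤ 1. Then |s − 3| < 1 gives |s| < 4, and by the triangle inequality |5s + 14| ≤ 5·4 + 14 = 34.
Hence |(5s^2 - s + 5) − 47| ≤ 34|s − 3| < ϵ provided |s − 3| < ϵ/34.
Take δ = min(1, ϵ/34). Then 0 < |s − 3| < δ gives both |s − 3| < 1 and |s − 3| < ϵ/34, so |(5s^2 - s + 5) − 47| < ϵ.

δ = min(1, ϵ/34)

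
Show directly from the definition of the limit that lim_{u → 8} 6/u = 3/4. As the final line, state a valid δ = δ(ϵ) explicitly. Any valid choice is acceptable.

Let ϵ > 0. We seek δ > 0 such that 0 < |u − 8| < δ implies |6/u − (3/4)| < ϵ.
|6/u − (3/4)| = 6·|8 − u|/(8·|u|) = 6|u − 8|/(8|u|).
Require δ ≤ 4 so that |u| > 8 − 4 = 4, hence 8|u| > 32.
Then |6/u − (3/4)| < 6|u − 8|/32, which is < ϵ when |u − 8| < (16/3)ϵ.
Take δ = min(4, (16/3)ϵ). Then 0 < |u − 8| < δ gives both |u − 8| < 4 and |u − 8| < (16/3)ϵ, so |6/u − (3/4)| < ϵ.

δ = min(4, (16/3)ϵ)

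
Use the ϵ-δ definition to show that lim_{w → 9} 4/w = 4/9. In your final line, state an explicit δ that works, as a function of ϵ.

δ = min(9/2, (81/8)ϵ)

Let ϵ > 0. We seek δ > 0 such that 0 < |w − 9| < δ implies |4/w − (4/9)| < ϵ.
|4/w − (4/9)| = 4·|9 − w|/(9·|w|) = 4|w − 9|/(9|w|).
Require δ ≤ 9/2 so that |w| > 9 − 9/2 = 9/2, hence 9|w| > 81/2.
Then |4/w − (4/9)| < 4|w − 9|/(81/2), which is < ϵ when |w − 9| < (81/8)ϵ.
Take δ = min(9/2, (81/8)ϵ). Then 0 < |w − 9| < δ gives both |w − 9| < 9/2 and |w − 9| < (81/8)ϵ, so |4/w − (4/9)| < ϵ.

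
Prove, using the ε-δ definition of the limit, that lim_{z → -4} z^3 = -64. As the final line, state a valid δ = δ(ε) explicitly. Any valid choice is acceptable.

Let ε > 0. We seek δ > 0 with 0 < |z + 4| < δ ⇒ |z^3 + 64| < ε.
Factor: z^3 + 64 = (z + 4)(z^2 - 4z + 16), so |z^3 + 64| = |z + 4|·|z^2 - 4z + 16|.
Impose δ ≤ 2 so that |z| < 6; then |z^2 - 4z + 16| ≤ 76.
Hence |z^3 + 64| ≤ 76|z + 4|, which is < ε once |z + 4| < ε/76.
Take δ = min(2, ε/76). If 0 < |z + 4| < δ then both bounds hold and |z^3 + 64| ≤ 76|z + 4| < 76·(ε/76) = ε.

δ = min(2, ε/76)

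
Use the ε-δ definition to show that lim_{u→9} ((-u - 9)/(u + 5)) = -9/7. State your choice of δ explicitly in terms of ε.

Let ε > 0. We want δ > 0 with 0 < |u − 9| < δ ⇒ |(-u - 9)/(u + 5) + 9/7| < ε.
Combining over a common denominator, (-u - 9)/(u + 5) + 9/7 = [(-u - 9)·14 − (-18)·(u + 5)] / [14·(u + 5)] = 4(u − 9) / (14(u + 5)).
So |(-u - 9)/(u + 5) + 9/7| = 4|u − 9| / (14·|u + 5|).
Restrict δ ≤ 7. Then |u − 9| < 7 gives |u + 5| = |(u − 9) + 14| ≥ 14 − 7 = 7.
Hence |(-u - 9)/(u + 5) + 9/7| < 4|u − 9|/(14·7) = (2/49)|u − 9|, which is < ε once |u − 9| < (49/2)ε.
Take δ = min(7, (49/2)ε). Then 0 < |u − 9| < δ forces both bounds, so |(-u - 9)/(u + 5) + 9/7| < ε.

δ = min(7, (49/2)ε)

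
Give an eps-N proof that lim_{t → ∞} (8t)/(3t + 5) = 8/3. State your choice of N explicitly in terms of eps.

Suppose eps > 0. We seek N > 0 such that t > N implies |(8t)/(3t + 5) − (8/3)| < eps.
(8t)/(3t + 5) − (8/3) = (3(8t) − 8(3t + 5)) / (3(3t + 5)) = -40/(3(3t + 5)).
For t > 0 we have 3t + 5 > 3t, so |(8t)/(3t + 5) − (8/3)| = 40/(3(3t + 5)) < 40/(3·3t) = (40/9)/t.
Thus |(8t)/(3t + 5) − (8/3)| < eps whenever t > (40/9)/eps.
Take N = (40/9)/eps. If t > N then |(8t)/(3t + 5) − (8/3)| < (40/9)/t < eps.

N = (40/9)/eps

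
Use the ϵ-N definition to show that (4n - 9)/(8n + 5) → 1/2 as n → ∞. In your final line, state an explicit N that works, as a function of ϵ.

N = (23/16)/ϵ

Fix ϵ > 0. For n ≥ 1, |(4n - 9)/(8n + 5) − (1/2)| = |-92|/(8(8n + 5)) = 92/(8(8n + 5)).
Since 8n + 5 ≥ 8n for n ≥ 1, this is ≤ 92/(8·8n) = (23/16)/n.
So |(4n - 9)/(8n + 5) − (1/2)| < ϵ whenever n > (23/16)/ϵ.
Take N = (23/16)/ϵ. If n > N then |(4n - 9)/(8n + 5) − (1/2)| ≤ (23/16)/n < ϵ.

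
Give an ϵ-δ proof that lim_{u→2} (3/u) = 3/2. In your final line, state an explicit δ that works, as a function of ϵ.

Let ϵ > 0. We seek δ > 0 such that 0 < |u − 2| < δ implies |3/u − (3/2)| < ϵ.
|3/u − (3/2)| = 3·|2 − u|/(2·|u|) = 3|u − 2|/(2|u|).
Restrict δ ≤ 1. Then |u − 2| < 1 gives |u| > 1, so 2|u| > 2.
Then |3/u − (3/2)| < 3|u − 2|/2, which is < ϵ when |u − 2| < (2/3)ϵ.
Take δ = min(1, (2/3)ϵ). Then 0 < |u − 2| < δ gives both |u − 2| < 1 and |u − 2| < (2/3)ϵ, so |3/u − (3/2)| < ϵ.

δ = min(1, (2/3)ϵ)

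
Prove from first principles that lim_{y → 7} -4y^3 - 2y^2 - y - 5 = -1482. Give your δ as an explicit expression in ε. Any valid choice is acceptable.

δ = min(1, ε/707)

Let ε > 0. We want δ > 0 such that 0 < |y − 7| < δ implies |(-4y^3 - 2y^2 - y - 5) + 1482| < ε.
(-4y^3 - 2y^2 - y - 5) + 1482 = -4y^3 - 2y^2 - y + 1477 = (y − 7)(-4y^2 - 30y - 211).
So |(-4y^3 - 2y^2 - y - 5) + 1482| = |y − 7|·|-4y^2 - 30y - 211|.
Require δ ≤ 1. Then |y − 7| < 1 gives |y| < 8, and by the triangle inequality |-4y^2 - 30y - 211| ≤ 4·8^2 + 30·8 + 211 = 707.
Hence |(-4y^3 - 2y^2 - y - 5) + 1482| ≤ 707|y − 7| < ε provided |y − 7| < ε/707.
Choosing δ = min(1, ε/707) ensures both conditions, hence |(-4y^3 - 2y^2 - y - 5) + 1482| < ε.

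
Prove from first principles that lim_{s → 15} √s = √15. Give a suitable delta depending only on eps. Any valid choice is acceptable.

Fix eps > 0. We want delta > 0 such that 0 < |s − 15| < delta implies |√s − √15| < eps.
Multiplying by the conjugate, |√s − √15| = |s − 15|/(√s + √15).
Restrict delta ≤ 15 so that |s − 15| < 15 forces s > 0, and then √s + √15 > √15.
Hence |√s − √15| < |s − 15|/√15, which is < eps once |s − 15| < √15·eps.
Take delta = min(15, √15·eps). If 0 < |s − 15| < delta then s > 0 and |√s − √15| < |s − 15|/√15 < eps.

delta = min(15, √15·eps)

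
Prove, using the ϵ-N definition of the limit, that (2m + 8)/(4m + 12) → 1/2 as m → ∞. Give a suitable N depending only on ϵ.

N = (1/2)/ϵ

Let ϵ > 0. For m ≥ 1, |(2m + 8)/(4m + 12) − (1/2)| = |8|/(4(4m + 12)) = 8/(4(4m + 12)).
Since 4m + 12 ≥ 4m for m ≥ 1, this is ≤ 8/(4·4m) = (1/2)/m.
So |(2m + 8)/(4m + 12) − (1/2)| < ϵ whenever m > (1/2)/ϵ.
Take N = (1/2)/ϵ. If m > N then |(2m + 8)/(4m + 12) − (1/2)| ≤ (1/2)/m < ϵ.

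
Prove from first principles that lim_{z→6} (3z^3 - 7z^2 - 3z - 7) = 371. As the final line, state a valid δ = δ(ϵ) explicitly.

Let ϵ > 0. We want δ > 0 such that 0 < |z − 6| < δ implies |(3z^3 - 7z^2 - 3z - 7) − 371| < ϵ.
(3z^3 - 7z^2 - 3z - 7) − 371 = 3z^3 - 7z^2 - 3z - 378 = (z − 6)(3z^2 + 11z + 63).
So |(3z^3 - 7z^2 - 3z - 7) − 371| = |z − 6|·|3z^2 + 11z + 63|.
Require δ ≤ 1. Then |z − 6| < 1 gives |z| < 7, and by the triangle inequality |3z^2 + 11z + 63| ≤ 3·7^2 + 11·7 + 63 = 287.
Hence |(3z^3 - 7z^2 - 3z - 7) − 371| ≤ 287|z − 6| < ϵ provided |z − 6| < ϵ/287.
Choosing δ = min(1, ϵ/287) ensures both conditions, hence |(3z^3 - 7z^2 - 3z - 7) − 371| < ϵ.

δ = min(1, ϵ/287)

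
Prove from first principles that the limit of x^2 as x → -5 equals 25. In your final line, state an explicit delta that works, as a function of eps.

Suppose eps > 0. We seek delta > 0 with 0 < |x + 5| < delta ⇒ |x^2 − 25| < eps.
Factor: x^2 − 25 = (x + 5)(x - 5), so |x^2 − 25| = |x + 5|·|x - 5|.
Restrict delta ≤ 1. Then |x + 5| < 1 gives |x| < 6, so by the triangle inequality |x - 5| ≤ 6 + 5 = 11.
Hence |x^2 − 25| ≤ 11|x + 5|, which is < eps once |x + 5| < eps/11.
Take delta = min(1, eps/11). If 0 < |x + 5| < delta then both bounds hold and |x^2 − 25| ≤ 11|x + 5| < 11·(eps/11) = eps.

delta = min(1, eps/11)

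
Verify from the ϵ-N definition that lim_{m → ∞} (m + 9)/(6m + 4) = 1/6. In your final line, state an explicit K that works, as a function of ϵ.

Let ϵ > 0. For m ≥ 1, |(m + 9)/(6m + 4) − (1/6)| = |50|/(6(6m + 4)) = 50/(6(6m + 4)).
Since 6m + 4 ≥ 6m for m ≥ 1, this is ≤ 50/(6·6m) = (25/18)/m.
So |(m + 9)/(6m + 4) − (1/6)| < ϵ whenever m > (25/18)/ϵ.
Take K = (25/18)/ϵ. If m > K then |(m + 9)/(6m + 4) − (1/6)| ≤ (25/18)/m < ϵ.

K = (25/18)/ϵ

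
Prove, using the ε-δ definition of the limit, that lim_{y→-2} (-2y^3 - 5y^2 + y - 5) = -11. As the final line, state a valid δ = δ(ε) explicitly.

Suppose ε > 0. We want δ > 0 such that 0 < |y + 2| < δ implies |(-2y^3 - 5y^2 + y - 5) + 11| < ε.
(-2y^3 - 5y^2 + y - 5) + 11 = -2y^3 - 5y^2 + y + 6 = (y + 2)(-2y^2 - y + 3).
So |(-2y^3 - 5y^2 + y - 5) + 11| = |y + 2|·|-2y^2 - y + 3|.
Assume first that |y + 2| < 2, so |y| < 4. Then |-2y^2 - y + 3| ≤ 2·4^2 + 4 + 3 = 39.
Hence |(-2y^3 - 5y^2 + y - 5) + 11| ≤ 39|y + 2| < ε provided |y + 2| < ε/39.
Take δ = min(2, ε/39). Then 0 < |y + 2| < δ gives both |y + 2| < 2 and |y + 2| < ε/39, so |(-2y^3 - 5y^2 + y - 5) + 11| < ε.

δ = min(2, ε/39)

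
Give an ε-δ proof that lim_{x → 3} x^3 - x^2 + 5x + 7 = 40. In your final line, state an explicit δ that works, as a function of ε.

Suppose ε > 0. We want δ > 0 such that 0 < |x − 3| < δ implies |(x^3 - x^2 + 5x + 7) − 40| < ε.
(x^3 - x^2 + 5x + 7) − 40 = x^3 - x^2 + 5x - 33 = (x − 3)(x^2 + 2x + 11).
So |(x^3 - x^2 + 5x + 7) − 40| = |x − 3|·|x^2 + 2x + 11|.
Require δ ≤ 2. Then |x − 3| < 2 gives |x| < 5, and by the triangle inequality |x^2 + 2x + 11| ≤ 5^2 + 2·5 + 11 = 46.
Hence |(x^3 - x^2 + 5x + 7) − 40| ≤ 46|x − 3| < ε provided |x − 3| < ε/46.
Take δ = min(2, ε/46). Then 0 < |x − 3| < δ gives both |x − 3| < 2 and |x − 3| < ε/46, so |(x^3 - x^2 + 5x + 7) − 40| < ε.

δ = min(2, ε/46)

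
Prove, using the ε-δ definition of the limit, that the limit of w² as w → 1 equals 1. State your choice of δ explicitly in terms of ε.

Let ε > 0. We seek δ > 0 with 0 < |w − 1| < δ ⇒ |w² − 1| < ε.
Factor: w² − 1 = (w − 1)(w + 1), so |w² − 1| = |w − 1|·|w + 1|.
Restrict δ ≤ 1. Then |w − 1| < 1 gives |w| < 2, so by the triangle inequality |w + 1| ≤ 2 + 1 = 3.
Hence |w² − 1| ≤ 3|w − 1|, which is < ε once |w − 1| < ε/3.
Take δ = min(1, ε/3). If 0 < |w − 1| < δ then both bounds hold and |w² − 1| ≤ 3|w − 1| < 3·(ε/3) = ε.

δ = min(1, ε/3)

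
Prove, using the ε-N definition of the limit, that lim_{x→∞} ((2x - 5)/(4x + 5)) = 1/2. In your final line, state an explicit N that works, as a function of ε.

Let ε > 0 be given. We seek N > 0 such that x > N implies |(2x - 5)/(4x + 5) − (1/2)| < ε.
(2x - 5)/(4x + 5) − (1/2) = (4(2x - 5) − 2(4x + 5)) / (4(4x + 5)) = -30/(4(4x + 5)).
For x > 0 we have 4x + 5 > 4x, so |(2x - 5)/(4x + 5) − (1/2)| = 30/(4(4x + 5)) < 30/(4·4x) = (15/8)/x.
Thus |(2x - 5)/(4x + 5) − (1/2)| < ε whenever x > (15/8)/ε.
Take N = (15/8)/ε. If x > N then |(2x - 5)/(4x + 5) − (1/2)| < (15/8)/x < ε.

N = (15/8)/ε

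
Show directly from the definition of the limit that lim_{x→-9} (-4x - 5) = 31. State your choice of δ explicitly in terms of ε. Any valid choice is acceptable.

Let ε > 0 be given. We need δ > 0 so that 0 < |x + 9| < δ implies |(-4x - 5) − 31| < ε.
Since (-4x - 5) − 31 = -4(x + 9), we have |(-4x - 5) − 31| = 4|x + 9|.
Thus it suffices that |x + 9| < ε/4.
Choosing δ = ε/4 gives |(-4x - 5) − 31| = 4|x + 9| < ε whenever |x + 9| < δ.

δ = ε/4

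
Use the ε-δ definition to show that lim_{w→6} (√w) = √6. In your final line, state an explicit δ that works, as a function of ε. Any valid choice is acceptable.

δ = min(6, √6·ε)

Let ε > 0. We want δ > 0 such that 0 < |w − 6| < δ implies |√w − √6| < ε.
Rationalise: √w − √6 = (w − 6)/(√w + √6), so |√w − √6| = |w − 6|/(√w + √6).
Restrict δ ≤ 6 so that |w − 6| < 6 forces w > 0, and then √w + √6 > √6.
Hence |√w − √6| < |w − 6|/√6, which is < ε once |w − 6| < √6·ε.
Take δ = min(6, √6·ε). If 0 < |w − 6| < δ then w > 0 and |√w − √6| < |w − 6|/√6 < ε.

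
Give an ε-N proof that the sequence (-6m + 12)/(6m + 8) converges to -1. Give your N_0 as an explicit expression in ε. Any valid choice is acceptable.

Let ε > 0 be given. For m ≥ 1, |(-6m + 12)/(6m + 8) + 1| = |120|/(6(6m + 8)) = 120/(6(6m + 8)).
Since 6m + 8 ≥ 6m for m ≥ 1, this is ≤ 120/(6·6m) = (10/3)/m.
So |(-6m + 12)/(6m + 8) + 1| < ε whenever m > (10/3)/ε.
Take N_0 = (10/3)/ε. If m > N_0 then |(-6m + 12)/(6m + 8) + 1| ≤ (10/3)/m < ε.

N_0 = (10/3)/ε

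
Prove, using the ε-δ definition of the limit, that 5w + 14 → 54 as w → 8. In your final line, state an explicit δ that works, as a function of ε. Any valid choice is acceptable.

δ = ε/5

Let ε > 0. We need δ > 0 so that 0 < |w − 8| < δ implies |(5w + 14) − 54| < ε.
Since (5w + 14) − 54 = 5(w − 8), we have |(5w + 14) − 54| = 5|w − 8|.
Thus it suffices that |w − 8| < ε/5.
Choosing δ = ε/5 gives |(5w + 14) − 54| = 5|w − 8| < ε whenever |w − 8| < δ.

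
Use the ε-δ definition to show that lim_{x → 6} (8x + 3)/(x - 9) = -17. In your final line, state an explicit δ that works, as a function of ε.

Let ε > 0. We want δ > 0 with 0 < |x − 6| < δ ⇒ |(8x + 3)/(x - 9) + 17| < ε.
Combining over a common denominator, (8x + 3)/(x - 9) + 17 = [(8x + 3)·(-3) − 51·(x - 9)] / [(-3)·(x - 9)] = -75(x − 6) / ((-3)(x - 9)).
So |(8x + 3)/(x - 9) + 17| = 75|x − 6| / (3·|x − 9|).
Restrict δ ≤ 3/2. Then |x − 6| < 3/2 gives |x − 9| = |(x − 6) + (-3)| ≥ 3 − 3/2 = 3/2.
Hence |(8x + 3)/(x - 9) + 17| < 75|x − 6|/(3·(3/2)) = (50/3)|x − 6|, which is < ε once |x − 6| < (3/50)ε.
Take δ = min(3/2, (3/50)ε). Then 0 < |x − 6| < δ forces both bounds, so |(8x + 3)/(x - 9) + 17| < ε.

δ = min(3/2, (3/50)ε)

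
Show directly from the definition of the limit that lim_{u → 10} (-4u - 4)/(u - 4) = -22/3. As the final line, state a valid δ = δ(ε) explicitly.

Suppose ε > 0. We want δ > 0 with 0 < |u − 10| < δ ⇒ |(-4u - 4)/(u - 4) + 22/3| < ε.
Combining over a common denominator, (-4u - 4)/(u - 4) + 22/3 = [(-4u - 4)·6 − (-44)·(u - 4)] / [6·(u - 4)] = 20(u − 10) / (6(u - 4)).
So |(-4u - 4)/(u - 4) + 22/3| = 20|u − 10| / (6·|u − 4|).
Restrict δ ≤ 3. Then |u − 10| < 3 gives |u − 4| = |(u − 10) + 6| ≥ 6 − 3 = 3.
Hence |(-4u - 4)/(u - 4) + 22/3| < 20|u − 10|/(6·3) = (10/9)|u − 10|, which is < ε once |u − 10| < (9/10)ε.
Take δ = min(3, (9/10)ε). Then 0 < |u − 10| < δ forces both bounds, so |(-4u - 4)/(u - 4) + 22/3| < ε.

δ = min(3, (9/10)ε)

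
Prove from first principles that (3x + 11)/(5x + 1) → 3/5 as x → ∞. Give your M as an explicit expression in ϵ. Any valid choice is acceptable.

M = (52/25)/ϵ

Let ϵ > 0. We seek M > 0 such that x > M implies |(3x + 11)/(5x + 1) − (3/5)| < ϵ.
(3x + 11)/(5x + 1) − (3/5) = (5(3x + 11) − 3(5x + 1)) / (5(5x + 1)) = 52/(5(5x + 1)).
For x > 0 we have 5x + 1 > 5x, so |(3x + 11)/(5x + 1) − (3/5)| = 52/(5(5x + 1)) < 52/(5·5x) = (52/25)/x.
Thus |(3x + 11)/(5x + 1) − (3/5)| < ϵ whenever x > (52/25)/ϵ.
Take M = (52/25)/ϵ. If x > M then |(3x + 11)/(5x + 1) − (3/5)| < (52/25)/x < ϵ.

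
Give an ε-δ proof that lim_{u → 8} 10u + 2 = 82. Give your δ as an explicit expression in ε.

δ = ε/10

Let ε > 0. We need δ > 0 so that 0 < |u − 8| < δ implies |(10u + 2) − 82| < ε.
|(10u + 2) − 82| = |10u - 80| = 10|u − 8|.
Thus it suffices that |u − 8| < ε/10.
Choosing δ = ε/10 gives |(10u + 2) − 82| = 10|u − 8| < ε whenever |u − 8| < δ.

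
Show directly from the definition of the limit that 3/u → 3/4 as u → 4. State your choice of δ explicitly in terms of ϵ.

δ = min(2, (8/3)ϵ)

Let ϵ > 0 be given. We seek δ > 0 such that 0 < |u − 4| < δ implies |3/u − (3/4)| < ϵ.
|3/u − (3/4)| = 3·|4 − u|/(4·|u|) = 3|u − 4|/(4|u|).
Require δ ≤ 2 so that |u| > 4 − 2 = 2, hence 4|u| > 8.
Then |3/u − (3/4)| < 3|u − 4|/8, which is < ϵ when |u − 4| < (8/3)ϵ.
Take δ = min(2, (8/3)ϵ). Then 0 < |u − 4| < δ gives both |u − 4| < 2 and |u − 4| < (8/3)ϵ, so |3/u − (3/4)| < ϵ.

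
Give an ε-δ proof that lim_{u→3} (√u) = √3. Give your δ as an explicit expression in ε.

Let ε > 0 be given. We want δ > 0 such that 0 < |u − 3| < δ implies |√u − √3| < ε.
Rationalise: √u − √3 = (u − 3)/(√u + √3), so |√u − √3| = |u − 3|/(√u + √3).
Restrict δ ≤ 3 so that |u − 3| < 3 forces u > 0, and then √u + √3 > √3.
Hence |√u − √3| < |u − 3|/√3, which is < ε once |u − 3| < √3·ε.
Take δ = min(3, √3·ε). If 0 < |u − 3| < δ then u > 0 and |√u − √3| < |u − 3|/√3 < ε.

δ = min(3, √3·ε)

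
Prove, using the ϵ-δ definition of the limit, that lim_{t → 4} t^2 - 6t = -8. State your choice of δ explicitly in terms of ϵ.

Let ϵ > 0 be given. We want δ > 0 such that 0 < |t − 4| < δ implies |(t^2 - 6t) + 8| < ϵ.
(t^2 - 6t) + 8 = t^2 - 6t + 8 = (t − 4)(t - 2).
So |(t^2 - 6t) + 8| = |t − 4|·|t - 2|.
Assume first that |t − 4| < 1, so |t| < 5. Then |t - 2| ≤ 5 + 2 = 7.
Hence |(t^2 - 6t) + 8| ≤ 7|t − 4| < ϵ provided |t − 4| < ϵ/7.
Choosing δ = min(1, ϵ/7) ensures both conditions, hence |(t^2 - 6t) + 8| < ϵ.

δ = min(1, ϵ/7)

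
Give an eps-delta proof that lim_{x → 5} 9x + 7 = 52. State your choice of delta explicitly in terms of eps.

delta = eps/9

Suppose eps > 0. We need delta > 0 so that 0 < |x − 5| < delta implies |(9x + 7) − 52| < eps.
|(9x + 7) − 52| = |9x - 45| = 9|x − 5|.
Thus it suffices that |x − 5| < eps/9.
Take delta = eps/9. If 0 < |x − 5| < delta then |(9x + 7) − 52| = 9|x − 5| < 9·(eps/9) = eps.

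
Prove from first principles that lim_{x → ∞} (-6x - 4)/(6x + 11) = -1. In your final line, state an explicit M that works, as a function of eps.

Fix eps > 0. We seek M > 0 such that x > M implies |(-6x - 4)/(6x + 11) + 1| < eps.
(-6x - 4)/(6x + 11) + 1 = (6(-6x - 4) − (-6)(6x + 11)) / (6(6x + 11)) = 42/(6(6x + 11)).
For x > 0 we have 6x + 11 > 6x, so |(-6x - 4)/(6x + 11) + 1| = 42/(6(6x + 11)) < 42/(6·6x) = (7/6)/x.
Thus |(-6x - 4)/(6x + 11) + 1| < eps whenever x > (7/6)/eps.
Take M = (7/6)/eps. If x > M then |(-6x - 4)/(6x + 11) + 1| < (7/6)/x < eps.

M = (7/6)/eps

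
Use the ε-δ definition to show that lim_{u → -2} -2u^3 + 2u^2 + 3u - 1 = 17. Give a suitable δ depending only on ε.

δ = min(1, ε/45)

Suppose ε > 0. We want δ > 0 such that 0 < |u + 2| < δ implies |(-2u^3 + 2u^2 + 3u - 1) − 17| < ε.
(-2u^3 + 2u^2 + 3u - 1) − 17 = -2u^3 + 2u^2 + 3u - 18 = (u + 2)(-2u^2 + 6u - 9).
So |(-2u^3 + 2u^2 + 3u - 1) − 17| = |u + 2|·|-2u^2 + 6u - 9|.
Assume first that |u + 2| < 1, so |u| < 3. Then |-2u^2 + 6u - 9| ≤ 2·3^2 + 6·3 + 9 = 45.
Hence |(-2u^3 + 2u^2 + 3u - 1) − 17| ≤ 45|u + 2| < ε provided |u + 2| < ε/45.
Choosing δ = min(1, ε/45) ensures both conditions, hence |(-2u^3 + 2u^2 + 3u - 1) − 17| < ε.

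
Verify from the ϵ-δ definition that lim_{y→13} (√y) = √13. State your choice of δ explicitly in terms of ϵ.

Suppose ϵ > 0. We want δ > 0 such that 0 < |y − 13| < δ implies |√y − √13| < ϵ.
Multiplying by the conjugate, |√y − √13| = |y − 13|/(√y + √13).
Restrict δ ≤ 13 so that |y − 13| < 13 forces y > 0, and then √y + √13 > √13.
Hence |√y − √13| < |y − 13|/√13, which is < ϵ once |y − 13| < √13·ϵ.
Take δ = min(13, √13·ϵ). If 0 < |y − 13| < δ then y > 0 and |√y − √13| < |y − 13|/√13 < ϵ.

δ = min(13, √13·ϵ)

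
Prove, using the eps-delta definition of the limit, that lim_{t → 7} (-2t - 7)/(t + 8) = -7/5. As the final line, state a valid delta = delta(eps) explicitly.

delta = min(15/2, (25/2)eps)

Let eps > 0. We want delta > 0 with 0 < |t − 7| < delta ⇒ |(-2t - 7)/(t + 8) + 7/5| < eps.
Combining over a common denominator, (-2t - 7)/(t + 8) + 7/5 = [(-2t - 7)·15 − (-21)·(t + 8)] / [15·(t + 8)] = -9(t − 7) / (15(t + 8)).
So |(-2t - 7)/(t + 8) + 7/5| = 9|t − 7| / (15·|t + 8|).
Restrict delta ≤ 15/2. Then |t − 7| < 15/2 gives |t + 8| = |(t − 7) + 15| ≥ 15 − 15/2 = 15/2.
Hence |(-2t - 7)/(t + 8) + 7/5| < 9|t − 7|/(15·(15/2)) = (2/25)|t − 7|, which is < eps once |t − 7| < (25/2)eps.
Take delta = min(15/2, (25/2)eps). Then 0 < |t − 7| < delta forces both bounds, so |(-2t - 7)/(t + 8) + 7/5| < eps.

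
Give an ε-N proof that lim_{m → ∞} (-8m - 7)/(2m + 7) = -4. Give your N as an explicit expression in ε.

N = (21/2)/ε

Let ε > 0 be given. For m ≥ 1, |(-8m - 7)/(2m + 7) + 4| = |42|/(2(2m + 7)) = 42/(2(2m + 7)).
Since 2m + 7 ≥ 2m for m ≥ 1, this is ≤ 42/(2·2m) = (21/2)/m.
So |(-8m - 7)/(2m + 7) + 4| < ε whenever m > (21/2)/ε.
Take N = (21/2)/ε. If m > N then |(-8m - 7)/(2m + 7) + 4| ≤ (21/2)/m < ε.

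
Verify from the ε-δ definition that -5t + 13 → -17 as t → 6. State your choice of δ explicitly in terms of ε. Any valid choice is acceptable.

δ = ε/5

Let ε > 0 be given. We need δ > 0 so that 0 < |t − 6| < δ implies |(-5t + 13) + 17| < ε.
Since (-5t + 13) + 17 = -5(t − 6), we have |(-5t + 13) + 17| = 5|t − 6|.
Thus it suffices that |t − 6| < ε/5.
Take δ = ε/5. If 0 < |t − 6| < δ then |(-5t + 13) + 17| = 5|t − 6| < 5·(ε/5) = ε.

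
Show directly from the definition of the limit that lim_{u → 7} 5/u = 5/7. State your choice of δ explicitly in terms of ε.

Fix ε > 0. We seek δ > 0 such that 0 < |u − 7| < δ implies |5/u − (5/7)| < ε.
|5/u − (5/7)| = 5·|7 − u|/(7·|u|) = 5|u − 7|/(7|u|).
Restrict δ ≤ 7/2. Then |u − 7| < 7/2 gives |u| > 7/2, so 7|u| > 49/2.
Then |5/u − (5/7)| < 5|u − 7|/(49/2), which is < ε when |u − 7| < (49/10)ε.
Take δ = min(7/2, (49/10)ε). Then 0 < |u − 7| < δ gives both |u − 7| < 7/2 and |u − 7| < (49/10)ε, so |5/u − (5/7)| < ε.

δ = min(7/2, (49/10)ε)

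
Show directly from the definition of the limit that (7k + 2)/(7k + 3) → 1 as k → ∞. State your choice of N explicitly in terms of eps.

N = (1/7)/eps

Suppose eps > 0. For k ≥ 1, |(7k + 2)/(7k + 3) − 1| = |-7|/(7(7k + 3)) = 7/(7(7k + 3)).
Since 7k + 3 ≥ 7k for k ≥ 1, this is ≤ 7/(7·7k) = (1/7)/k.
So |(7k + 2)/(7k + 3) − 1| < eps whenever k > (1/7)/eps.
Take N = (1/7)/eps. If k > N then |(7k + 2)/(7k + 3) − 1| ≤ (1/7)/k < eps.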